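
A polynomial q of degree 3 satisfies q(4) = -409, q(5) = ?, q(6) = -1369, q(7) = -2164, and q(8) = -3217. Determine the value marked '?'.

On equispaced nodes a degree-3 polynomial has vanishing fourth forward difference, so
  q(4) - 4·q(5) + 6·q(6) - 4·q(7) + q(8) = 0.
Substituting the known values and solving for q(5):
  -4·q(5) = 3184
  q(5) = -796.

-796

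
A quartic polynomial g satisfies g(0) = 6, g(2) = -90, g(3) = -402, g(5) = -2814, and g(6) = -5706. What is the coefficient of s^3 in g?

Write g(s) = as^4 + bs^3 + cs^2 + ds + e. Substituting each data point gives a linear system:
  e = 6
  16a + 8b + 4c + 2d + e = -90
  81a + 27b + 9c + 3d + e = -402
  625a + 125b + 25c + 5d + e = -2814
  1296a + 216b + 36c + 6d + e = -5706
Solving the system yields a = -4, b = -2, c = -2, d = -4, e = 6.
So g(s) = -4s⁴ - 2s³ - 2s² - 4s + 6.
The coefficient of s^3 is -2.

-2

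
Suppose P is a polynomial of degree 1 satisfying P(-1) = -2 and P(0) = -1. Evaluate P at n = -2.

-3

Using the Lagrange interpolation formula with nodes -1, 0:
  L_0(n) = n / -1
  L_1(n) = (n + 1) / 1
Then P(n) = -2·L_0(n) - 1·L_1(n).
Expanding and collecting terms gives P(n) = n - 1.
Evaluating at n = -2: P(-2) = -3.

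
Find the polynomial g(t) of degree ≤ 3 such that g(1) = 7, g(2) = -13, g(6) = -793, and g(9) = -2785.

g(t) = -4t^3 + t^2 + 5t + 5

Using the Lagrange interpolation formula with nodes 1, 2, 6, 9:
  L_0(t) = (t - 2)(t - 6)(t - 9) / -40
  L_1(t) = (t - 1)(t - 6)(t - 9) / 28
  L_2(t) = (t - 1)(t - 2)(t - 9) / -60
  L_3(t) = (t - 1)(t - 2)(t - 6) / 168
Then g(t) = 7·L_0(t) - 13·L_1(t) - 793·L_2(t) - 2785·L_3(t).
Expanding and collecting terms gives g(t) = -4t^3 + t^2 + 5t + 5.
Check: g(6) = -793. ✓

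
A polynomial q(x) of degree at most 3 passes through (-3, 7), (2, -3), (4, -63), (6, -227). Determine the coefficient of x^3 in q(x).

Write q(x) = ax^3 + bx^2 + cx + d. Substituting each data point gives a linear system:
  -27a + 9b - 3c + d = 7
  8a + 4b + 2c + d = -3
  64a + 16b + 4c + d = -63
  216a + 36b + 6c + d = -227
Solving the system yields a = -1, b = -1, c = 4, d = 1.
So q(x) = -x^3 - x^2 + 4x + 1.
The leading coefficient is -1.

-1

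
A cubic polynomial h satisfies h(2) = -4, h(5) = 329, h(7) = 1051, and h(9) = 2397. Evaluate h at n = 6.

Write h(n) = an^3 + bn^2 + cn + d. Substituting each data point gives a linear system:
  8a + 4b + 2c + d = -4
  125a + 25b + 5c + d = 329
  343a + 49b + 7c + d = 1051
  729a + 81b + 9c + d = 2397
Solving the system yields a = 4, b = -6, c = -3, d = -6.
So h(n) = 4n³ - 6n² - 3n - 6.
Then h(6) = 624.

624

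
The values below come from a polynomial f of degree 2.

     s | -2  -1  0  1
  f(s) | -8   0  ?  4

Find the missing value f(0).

4

The 3 known points determine the degree-2 polynomial uniquely.
Write f(s) = as^2 + bs + c. Substituting each data point gives a linear system:
  4a - 2b + c = -8
  a - b + c = 0
  a + b + c = 4
Solving the system yields a = -2, b = 2, c = 4.
So f(s) = -2s^2 + 2s + 4.
Then f(0) = 4.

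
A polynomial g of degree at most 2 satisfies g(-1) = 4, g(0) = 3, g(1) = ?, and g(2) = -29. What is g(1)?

The 3 known points determine the degree-2 polynomial uniquely.
Write g(x) = ax^2 + bx + c. Substituting each data point gives a linear system:
  a - b + c = 4
  c = 3
  4a + 2b + c = -29
Solving the system yields a = -5, b = -6, c = 3.
So g(x) = -5x² - 6x + 3.
Then g(1) = -8.

-8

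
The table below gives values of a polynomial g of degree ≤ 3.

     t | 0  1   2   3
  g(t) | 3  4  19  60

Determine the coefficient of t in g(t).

-2

Write g(t) = at^3 + bt^2 + ct + d. Substituting each data point gives a linear system:
  d = 3
  a + b + c + d = 4
  8a + 4b + 2c + d = 19
  27a + 9b + 3c + d = 60
Solving the system yields a = 2, b = 1, c = -2, d = 3.
So g(t) = 2t³ + t² - 2t + 3.
The coefficient of t is -2.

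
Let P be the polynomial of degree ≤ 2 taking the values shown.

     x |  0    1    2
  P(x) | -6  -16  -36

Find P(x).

Write P(x) = ax^2 + bx + c. Substituting each data point gives a linear system:
  c = -6
  a + b + c = -16
  4a + 2b + c = -36
Solving the system yields a = -5, b = -5, c = -6.
So P(x) = -5x^2 - 5x - 6.
Check: P(2) = -36. ✓

P(x) = -5x^2 - 5x - 6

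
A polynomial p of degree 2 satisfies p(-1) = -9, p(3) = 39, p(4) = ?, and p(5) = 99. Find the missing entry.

The 3 known points determine the degree-2 polynomial uniquely.
Write p(x) = ax^2 + bx + c. Substituting each data point gives a linear system:
  a - b + c = -9
  9a + 3b + c = 39
  25a + 5b + c = 99
Solving the system yields a = 3, b = 6, c = -6.
So p(x) = 3x² + 6x - 6.
Then p(4) = 66.

66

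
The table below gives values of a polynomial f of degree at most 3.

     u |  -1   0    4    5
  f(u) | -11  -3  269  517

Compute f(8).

Using the Lagrange interpolation formula with nodes -1, 0, 4, 5:
  L_0(u) = u(u - 4)(u - 5) / -30
  L_1(u) = (u + 1)(u - 4)(u - 5) / 20
  L_2(u) = (u + 1)u(u - 5) / -20
  L_3(u) = (u + 1)u(u - 4) / 30
Then f(u) = -11·L_0(u) - 3·L_1(u) + 269·L_2(u) + 517·L_3(u).
Expanding and collecting terms gives f(u) = 4u^3 + 4u - 3.
Evaluating at u = 8: f(8) = 2077.

2077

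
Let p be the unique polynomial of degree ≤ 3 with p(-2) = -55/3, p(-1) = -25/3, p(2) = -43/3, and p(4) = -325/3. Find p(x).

Write p(x) = ax^3 + bx^2 + cx + d. Substituting each data point gives a linear system:
  -8a + 4b - 2c + d = -55/3
  -a + b - c + d = -25/3
  8a + 4b + 2c + d = -43/3
  64a + 16b + 4c + d = -325/3
Solving the system yields a = -1, b = -4, c = 5, d = -1/3.
So p(x) = -x^3 - 4x^2 + 5x - 1/3.
Check: p(-1) = -25/3. ✓

p(x) = -x^3 - 4x^2 + 5x - 1/3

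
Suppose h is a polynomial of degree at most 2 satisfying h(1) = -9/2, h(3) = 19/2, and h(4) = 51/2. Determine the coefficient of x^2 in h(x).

3

Write h(x) = ax^2 + bx + c. Substituting each data point gives a linear system:
  a + b + c = -9/2
  9a + 3b + c = 19/2
  16a + 4b + c = 51/2
Solving the system yields a = 3, b = -5, c = -5/2.
So h(x) = 3x² - 5x - 5/2.
The leading coefficient is 3.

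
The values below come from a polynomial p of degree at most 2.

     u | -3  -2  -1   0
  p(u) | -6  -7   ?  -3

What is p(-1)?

-6

On equispaced nodes a degree-2 polynomial has vanishing third forward difference, so
  - p(-3) + 3·p(-2) - 3·p(-1) + p(0) = 0.
Substituting the known values and solving for p(-1):
  -3·p(-1) = 18
  p(-1) = -6.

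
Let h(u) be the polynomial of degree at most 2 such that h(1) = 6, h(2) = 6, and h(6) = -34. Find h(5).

-18

Write h(u) = au^2 + bu + c. Substituting each data point gives a linear system:
  a + b + c = 6
  4a + 2b + c = 6
  36a + 6b + c = -34
Solving the system yields a = -2, b = 6, c = 2.
So h(u) = -2u² + 6u + 2.
Then h(5) = -18.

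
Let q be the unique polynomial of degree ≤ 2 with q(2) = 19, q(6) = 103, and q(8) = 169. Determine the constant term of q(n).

Write q(n) = an^2 + bn + c. Substituting each data point gives a linear system:
  4a + 2b + c = 19
  36a + 6b + c = 103
  64a + 8b + c = 169
Solving the system yields a = 2, b = 5, c = 1.
So q(n) = 2n² + 5n + 1.
The constant term is 1.

1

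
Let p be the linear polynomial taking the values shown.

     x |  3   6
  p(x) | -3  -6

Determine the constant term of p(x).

Write p(x) = ax + b. Substituting each data point gives a linear system:
  3a + b = -3
  6a + b = -6
Solving the system yields a = -1, b = 0.
So p(x) = -x.
The constant term is 0.

0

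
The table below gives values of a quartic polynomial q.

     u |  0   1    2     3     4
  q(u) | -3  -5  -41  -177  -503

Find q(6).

Forward differences of the values at u = 0, 1, 2, 3, 4:
  q  : -3  -5  -41  -177  -503
  Δ  : -2  -36  -136  -326
  Δ^2: -34  -100  -190
  Δ^3: -66  -90
  Δ^4: -24
The fourth differences are constant, confirming degree 4.
Interpolating (Newton forward form) and evaluating at u = 6 gives q(6) = -2205.

-2205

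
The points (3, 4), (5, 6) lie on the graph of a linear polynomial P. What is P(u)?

P(u) = u + 1

Write P(u) = au + b. Substituting each data point gives a linear system:
  3a + b = 4
  5a + b = 6
Solving the system yields a = 1, b = 1.
So P(u) = u + 1.
Check: P(5) = 6. ✓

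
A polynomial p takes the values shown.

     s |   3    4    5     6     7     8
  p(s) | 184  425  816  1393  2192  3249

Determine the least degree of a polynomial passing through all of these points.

Forward differences of the values at s = 3, 4, 5, 6, 7, 8:
  p  : 184  425  816  1393  2192  3249
  Δ  : 241  391  577  799  1057
  Δ^2: 150  186  222  258
  Δ^3: 36  36  36
  Δ^4: 0  0
  Δ^5: 0
The third differences are constant (36) and nonzero, while all higher differences vanish, so the minimal degree is 3.

3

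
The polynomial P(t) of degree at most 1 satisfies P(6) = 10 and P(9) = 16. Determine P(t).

Using the Lagrange interpolation formula with nodes 6, 9:
  L_0(t) = (t - 9) / -3
  L_1(t) = (t - 6) / 3
Then P(t) = 10·L_0(t) + 16·L_1(t).
Expanding and collecting terms gives P(t) = 2t - 2.
Check: P(9) = 16. ✓

P(t) = 2t - 2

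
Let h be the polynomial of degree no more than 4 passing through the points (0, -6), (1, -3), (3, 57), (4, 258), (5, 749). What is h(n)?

Write h(n) = an^4 + bn^3 + cn^2 + dn + e. Substituting each data point gives a linear system:
  e = -6
  a + b + c + d + e = -3
  81a + 27b + 9c + 3d + e = 57
  256a + 64b + 16c + 4d + e = 258
  625a + 125b + 25c + 5d + e = 749
Solving the system yields a = 2, b = -4, c = -1, d = 6, e = -6.
So h(n) = 2n^4 - 4n^3 - n^2 + 6n - 6.
Check: h(1) = -3. ✓

h(n) = 2n^4 - 4n^3 - n^2 + 6n - 6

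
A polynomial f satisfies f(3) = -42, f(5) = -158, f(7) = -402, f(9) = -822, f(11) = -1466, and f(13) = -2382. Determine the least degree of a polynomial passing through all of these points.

3

Forward differences of the values at n = 3, 5, 7, 9, 11, 13:
  f  : -42  -158  -402  -822  -1466  -2382
  Δ  : -116  -244  -420  -644  -916
  Δ^2: -128  -176  -224  -272
  Δ^3: -48  -48  -48
  Δ^4: 0  0
  Δ^5: 0
The third differences are constant (-48) and nonzero, while all higher differences vanish, so the minimal degree is 3.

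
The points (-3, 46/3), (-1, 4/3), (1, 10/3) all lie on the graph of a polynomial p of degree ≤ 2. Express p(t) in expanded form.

Using the Lagrange interpolation formula with nodes -3, -1, 1:
  L_0(t) = (t + 1)(t - 1) / 8
  L_1(t) = (t + 3)(t - 1) / -4
  L_2(t) = (t + 3)(t + 1) / 8
Then p(t) = 46/3·L_0(t) + 4/3·L_1(t) + 10/3·L_2(t).
Expanding and collecting terms gives p(t) = 2t^2 + t + 1/3.
Check: p(-3) = 46/3. ✓

p(t) = 2t^2 + t + 1/3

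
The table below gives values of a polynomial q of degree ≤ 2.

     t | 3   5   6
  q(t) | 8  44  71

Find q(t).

q(t) = 3t^2 - 6t - 1

Write q(t) = at^2 + bt + c. Substituting each data point gives a linear system:
  9a + 3b + c = 8
  25a + 5b + c = 44
  36a + 6b + c = 71
Solving the system yields a = 3, b = -6, c = -1.
So q(t) = 3t^2 - 6t - 1.
Check: q(5) = 44. ✓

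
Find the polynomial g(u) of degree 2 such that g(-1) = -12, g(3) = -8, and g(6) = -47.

Write g(u) = au^2 + bu + c. Substituting each data point gives a linear system:
  a - b + c = -12
  9a + 3b + c = -8
  36a + 6b + c = -47
Solving the system yields a = -2, b = 5, c = -5.
So g(u) = -2u^2 + 5u - 5.
Check: g(3) = -8. ✓

g(u) = -2u^2 + 5u - 5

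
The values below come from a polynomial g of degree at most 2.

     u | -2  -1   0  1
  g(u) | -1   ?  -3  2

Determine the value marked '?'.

-4

On equispaced nodes a degree-2 polynomial has vanishing third forward difference, so
  - g(-2) + 3·g(-1) - 3·g(0) + g(1) = 0.
Substituting the known values and solving for g(-1):
  3·g(-1) = -12
  g(-1) = -4.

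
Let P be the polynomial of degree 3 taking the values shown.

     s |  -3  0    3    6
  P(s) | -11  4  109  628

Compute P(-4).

Forward differences of the values at s = -3, 0, 3, 6:
  P  : -11  4  109  628
  Δ  : 15  105  519
  Δ^2: 90  414
  Δ^3: 324
The third differences are constant, confirming degree 3.
Interpolating (Newton forward form) and evaluating at s = -4 gives P(-4) = -52.

-52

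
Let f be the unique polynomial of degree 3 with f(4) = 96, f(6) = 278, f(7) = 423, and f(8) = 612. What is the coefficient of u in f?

5

Write f(u) = au^3 + bu^2 + cu + d. Substituting each data point gives a linear system:
  64a + 16b + 4c + d = 96
  216a + 36b + 6c + d = 278
  343a + 49b + 7c + d = 423
  512a + 64b + 8c + d = 612
Solving the system yields a = 1, b = 1, c = 5, d = -4.
So f(u) = u^3 + u^2 + 5u - 4.
The coefficient of u is 5.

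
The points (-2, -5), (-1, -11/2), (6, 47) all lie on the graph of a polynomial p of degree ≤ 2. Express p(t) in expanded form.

Write p(t) = at^2 + bt + c. Substituting each data point gives a linear system:
  4a - 2b + c = -5
  a - b + c = -11/2
  36a + 6b + c = 47
Solving the system yields a = 1, b = 5/2, c = -4.
So p(t) = t^2 + (5/2)t - 4.
Check: p(-1) = -11/2. ✓

p(t) = t^2 + (5/2)t - 4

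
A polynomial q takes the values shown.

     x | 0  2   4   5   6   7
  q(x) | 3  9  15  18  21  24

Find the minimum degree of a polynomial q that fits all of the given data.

Divided differences on the nodes 0, 2, 4, 5, 6, 7:
  order 0: 3  9  15  18  21  24
  order 1: 3  3  3  3  3
  order 2: 0  0  0  0
  order 3: 0  0  0
  order 4: 0  0
  order 5: 0
The order-1 divided differences are all 3 (nonzero) and every higher order vanishes, so the data lies on a polynomial of degree exactly 1.

1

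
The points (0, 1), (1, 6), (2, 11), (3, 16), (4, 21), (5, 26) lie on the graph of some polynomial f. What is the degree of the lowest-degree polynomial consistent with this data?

Forward differences of the values at s = 0, 1, 2, 3, 4, 5:
  f  : 1  6  11  16  21  26
  Δ  : 5  5  5  5  5
  Δ^2: 0  0  0  0
  Δ^3: 0  0  0
  Δ^4: 0  0
  Δ^5: 0
The first differences are constant (5) and nonzero, while all higher differences vanish, so the minimal degree is 1.

1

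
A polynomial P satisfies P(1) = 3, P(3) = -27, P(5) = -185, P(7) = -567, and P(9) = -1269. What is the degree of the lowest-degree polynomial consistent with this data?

Forward differences of the values at s = 1, 3, 5, 7, 9:
  P  : 3  -27  -185  -567  -1269
  Δ  : -30  -158  -382  -702
  Δ^2: -128  -224  -320
  Δ^3: -96  -96
  Δ^4: 0
The third differences are constant (-96) and nonzero, while all higher differences vanish, so the minimal degree is 3.

3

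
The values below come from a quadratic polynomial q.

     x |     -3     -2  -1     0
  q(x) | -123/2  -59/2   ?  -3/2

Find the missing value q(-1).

-19/2

The 3 known points determine the degree-2 polynomial uniquely.
Write q(x) = ax^2 + bx + c. Substituting each data point gives a linear system:
  9a - 3b + c = -123/2
  4a - 2b + c = -59/2
  c = -3/2
Solving the system yields a = -6, b = 2, c = -3/2.
So q(x) = -6x^2 + 2x - 3/2.
Then q(-1) = -19/2.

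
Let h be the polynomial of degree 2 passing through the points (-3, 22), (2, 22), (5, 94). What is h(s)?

Write h(s) = as^2 + bs + c. Substituting each data point gives a linear system:
  9a - 3b + c = 22
  4a + 2b + c = 22
  25a + 5b + c = 94
Solving the system yields a = 3, b = 3, c = 4.
So h(s) = 3s² + 3s + 4.
Check: h(-3) = 22. ✓

h(s) = 3s^2 + 3s + 4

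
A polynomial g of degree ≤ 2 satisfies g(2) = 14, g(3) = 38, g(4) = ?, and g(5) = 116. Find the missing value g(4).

72

The 3 known points determine the degree-2 polynomial uniquely.
Write g(s) = as^2 + bs + c. Substituting each data point gives a linear system:
  4a + 2b + c = 14
  9a + 3b + c = 38
  25a + 5b + c = 116
Solving the system yields a = 5, b = -1, c = -4.
So g(s) = 5s^2 - s - 4.
Then g(4) = 72.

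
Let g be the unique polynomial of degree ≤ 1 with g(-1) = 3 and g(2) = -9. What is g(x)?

Using the Lagrange interpolation formula with nodes -1, 2:
  L_0(x) = (x - 2) / -3
  L_1(x) = (x + 1) / 3
Then g(x) = 3·L_0(x) - 9·L_1(x).
Expanding and collecting terms gives g(x) = -4x - 1.
Check: g(2) = -9. ✓

g(x) = -4x - 1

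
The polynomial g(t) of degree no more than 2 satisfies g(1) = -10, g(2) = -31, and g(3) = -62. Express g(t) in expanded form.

g(t) = -5t^2 - 6t + 1

Write g(t) = at^2 + bt + c. Substituting each data point gives a linear system:
  a + b + c = -10
  4a + 2b + c = -31
  9a + 3b + c = -62
Solving the system yields a = -5, b = -6, c = 1.
So g(t) = -5t^2 - 6t + 1.
Check: g(3) = -62. ✓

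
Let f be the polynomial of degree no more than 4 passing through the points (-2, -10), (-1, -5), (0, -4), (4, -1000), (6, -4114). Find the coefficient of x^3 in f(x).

Write f(x) = ax^4 + bx^3 + cx^2 + dx + e. Substituting each data point gives a linear system:
  16a - 8b + 4c - 2d + e = -10
  a - b + c - d + e = -5
  e = -4
  256a + 64b + 16c + 4d + e = -1000
  1296a + 216b + 36c + 6d + e = -4114
Solving the system yields a = -2, b = -6, c = -6, d = -1, e = -4.
So f(x) = -2x^4 - 6x^3 - 6x^2 - x - 4.
The coefficient of x^3 is -6.

-6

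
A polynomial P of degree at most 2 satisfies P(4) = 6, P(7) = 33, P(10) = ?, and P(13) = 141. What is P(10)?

78

The 3 known points determine the degree-2 polynomial uniquely.
Write P(s) = as^2 + bs + c. Substituting each data point gives a linear system:
  16a + 4b + c = 6
  49a + 7b + c = 33
  169a + 13b + c = 141
Solving the system yields a = 1, b = -2, c = -2.
So P(s) = s^2 - 2s - 2.
Then P(10) = 78.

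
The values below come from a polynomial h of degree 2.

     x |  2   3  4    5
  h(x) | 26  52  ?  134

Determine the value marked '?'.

The 3 known points determine the degree-2 polynomial uniquely.
Write h(x) = ax^2 + bx + c. Substituting each data point gives a linear system:
  4a + 2b + c = 26
  9a + 3b + c = 52
  25a + 5b + c = 134
Solving the system yields a = 5, b = 1, c = 4.
So h(x) = 5x² + x + 4.
Then h(4) = 88.

88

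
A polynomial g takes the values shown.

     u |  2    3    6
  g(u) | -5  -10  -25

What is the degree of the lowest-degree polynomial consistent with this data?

Divided differences on the nodes 2, 3, 6:
  order 0: -5  -10  -25
  order 1: -5  -5
  order 2: 0
The order-1 divided differences are all -5 (nonzero) and every higher order vanishes, so the data lies on a polynomial of degree exactly 1.

1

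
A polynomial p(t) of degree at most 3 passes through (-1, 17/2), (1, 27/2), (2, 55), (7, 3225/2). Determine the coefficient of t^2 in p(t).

Write p(t) = at^3 + bt^2 + ct + d. Substituting each data point gives a linear system:
  -a + b - c + d = 17/2
  a + b + c + d = 27/2
  8a + 4b + 2c + d = 55
  343a + 49b + 7c + d = 3225/2
Solving the system yields a = 4, b = 5, c = -3/2, d = 6.
So p(t) = 4t^3 + 5t^2 - (3/2)t + 6.
The coefficient of t^2 is 5.

5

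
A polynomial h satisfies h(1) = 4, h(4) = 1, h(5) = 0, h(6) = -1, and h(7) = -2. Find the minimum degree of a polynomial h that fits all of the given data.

Divided differences on the nodes 1, 4, 5, 6, 7:
  order 0: 4  1  0  -1  -2
  order 1: -1  -1  -1  -1
  order 2: 0  0  0
  order 3: 0  0
  order 4: 0
The order-1 divided differences are all -1 (nonzero) and every higher order vanishes, so the data lies on a polynomial of degree exactly 1.

1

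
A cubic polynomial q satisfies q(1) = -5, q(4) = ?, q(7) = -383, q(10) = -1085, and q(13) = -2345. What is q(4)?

-77

The 4 known points determine the degree-3 polynomial uniquely.
Write q(n) = an^3 + bn^2 + cn + d. Substituting each data point gives a linear system:
  a + b + c + d = -5
  343a + 49b + 7c + d = -383
  1000a + 100b + 10c + d = -1085
  2197a + 169b + 13c + d = -2345
Solving the system yields a = -1, b = -1, c = 2, d = -5.
So q(n) = -n^3 - n^2 + 2n - 5.
Then q(4) = -77.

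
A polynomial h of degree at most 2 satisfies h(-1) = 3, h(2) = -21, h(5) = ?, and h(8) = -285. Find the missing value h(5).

On equispaced nodes a degree-2 polynomial has vanishing third forward difference, so
  - h(-1) + 3·h(2) - 3·h(5) + h(8) = 0.
Substituting the known values and solving for h(5):
  -3·h(5) = 351
  h(5) = -117.

-117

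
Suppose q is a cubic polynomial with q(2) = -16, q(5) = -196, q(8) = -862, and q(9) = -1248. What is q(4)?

-98

Write q(s) = as^3 + bs^2 + cs + d. Substituting each data point gives a linear system:
  8a + 4b + 2c + d = -16
  125a + 25b + 5c + d = -196
  512a + 64b + 8c + d = -862
  729a + 81b + 9c + d = -1248
Solving the system yields a = -2, b = 3, c = -3, d = -6.
So q(s) = -2s^3 + 3s^2 - 3s - 6.
Then q(4) = -98.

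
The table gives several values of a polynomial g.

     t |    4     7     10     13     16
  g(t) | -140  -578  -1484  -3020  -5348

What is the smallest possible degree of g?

Forward differences of the values at t = 4, 7, 10, 13, 16:
  g  : -140  -578  -1484  -3020  -5348
  Δ  : -438  -906  -1536  -2328
  Δ^2: -468  -630  -792
  Δ^3: -162  -162
  Δ^4: 0
The third differences are constant (-162) and nonzero, while all higher differences vanish, so the minimal degree is 3.

3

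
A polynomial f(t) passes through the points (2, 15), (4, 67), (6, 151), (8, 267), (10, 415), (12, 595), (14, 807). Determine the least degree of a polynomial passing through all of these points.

2

Forward differences of the values at t = 2, 4, 6, 8, 10, 12, 14:
  f  : 15  67  151  267  415  595  807
  Δ  : 52  84  116  148  180  212
  Δ^2: 32  32  32  32  32
  Δ^3: 0  0  0  0
  Δ^4: 0  0  0
  Δ^5: 0  0
  Δ^6: 0
The second differences are constant (32) and nonzero, while all higher differences vanish, so the minimal degree is 2.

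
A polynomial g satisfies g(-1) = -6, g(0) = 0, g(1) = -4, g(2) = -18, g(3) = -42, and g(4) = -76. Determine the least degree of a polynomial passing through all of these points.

Forward differences of the values at u = -1, 0, 1, 2, 3, 4:
  g  : -6  0  -4  -18  -42  -76
  Δ  : 6  -4  -14  -24  -34
  Δ^2: -10  -10  -10  -10
  Δ^3: 0  0  0
  Δ^4: 0  0
  Δ^5: 0
The second differences are constant (-10) and nonzero, while all higher differences vanish, so the minimal degree is 2.

2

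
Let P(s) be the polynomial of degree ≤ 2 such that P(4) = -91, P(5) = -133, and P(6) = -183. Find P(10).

Forward differences of the values at s = 4, 5, 6:
  P  : -91  -133  -183
  Δ  : -42  -50
  Δ^2: -8
The second differences are constant, confirming degree 2.
Interpolating (Newton forward form) and evaluating at s = 10 gives P(10) = -463.

-463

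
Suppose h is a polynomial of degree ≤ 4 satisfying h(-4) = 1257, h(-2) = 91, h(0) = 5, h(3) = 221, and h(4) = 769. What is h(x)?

Write h(x) = ax^4 + bx^3 + cx^2 + dx + e. Substituting each data point gives a linear system:
  256a - 64b + 16c - 4d + e = 1257
  16a - 8b + 4c - 2d + e = 91
  e = 5
  81a + 27b + 9c + 3d + e = 221
  256a + 64b + 16c + 4d + e = 769
Solving the system yields a = 4, b = -4, c = -1, d = 3, e = 5.
So h(x) = 4x^4 - 4x^3 - x^2 + 3x + 5.
Check: h(-2) = 91. ✓

h(x) = 4x^4 - 4x^3 - x^2 + 3x + 5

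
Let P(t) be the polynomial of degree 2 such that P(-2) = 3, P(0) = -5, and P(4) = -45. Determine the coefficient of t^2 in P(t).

-1

Write P(t) = at^2 + bt + c. Substituting each data point gives a linear system:
  4a - 2b + c = 3
  c = -5
  16a + 4b + c = -45
Solving the system yields a = -1, b = -6, c = -5.
So P(t) = -t^2 - 6t - 5.
The leading coefficient is -1.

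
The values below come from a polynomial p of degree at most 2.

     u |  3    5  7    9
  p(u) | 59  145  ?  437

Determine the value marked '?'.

The 3 known points determine the degree-2 polynomial uniquely.
Write p(u) = au^2 + bu + c. Substituting each data point gives a linear system:
  9a + 3b + c = 59
  25a + 5b + c = 145
  81a + 9b + c = 437
Solving the system yields a = 5, b = 3, c = 5.
So p(u) = 5u^2 + 3u + 5.
Then p(7) = 271.

271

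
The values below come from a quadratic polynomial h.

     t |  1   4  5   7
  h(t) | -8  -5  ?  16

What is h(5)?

0

The 3 known points determine the degree-2 polynomial uniquely.
Write h(t) = at^2 + bt + c. Substituting each data point gives a linear system:
  a + b + c = -8
  16a + 4b + c = -5
  49a + 7b + c = 16
Solving the system yields a = 1, b = -4, c = -5.
So h(t) = t^2 - 4t - 5.
Then h(5) = 0.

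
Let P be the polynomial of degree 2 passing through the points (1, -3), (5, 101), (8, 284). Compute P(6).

Write P(u) = au^2 + bu + c. Substituting each data point gives a linear system:
  a + b + c = -3
  25a + 5b + c = 101
  64a + 8b + c = 284
Solving the system yields a = 5, b = -4, c = -4.
So P(u) = 5u² - 4u - 4.
Then P(6) = 152.

152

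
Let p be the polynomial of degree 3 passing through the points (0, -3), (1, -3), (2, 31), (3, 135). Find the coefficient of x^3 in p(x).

Write p(x) = ax^3 + bx^2 + cx + d. Substituting each data point gives a linear system:
  d = -3
  a + b + c + d = -3
  8a + 4b + 2c + d = 31
  27a + 9b + 3c + d = 135
Solving the system yields a = 6, b = -1, c = -5, d = -3.
So p(x) = 6x³ - x² - 5x - 3.
The leading coefficient is 6.

6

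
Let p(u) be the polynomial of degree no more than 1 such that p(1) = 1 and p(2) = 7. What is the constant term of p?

-5

Write p(u) = au + b. Substituting each data point gives a linear system:
  a + b = 1
  2a + b = 7
Solving the system yields a = 6, b = -5.
So p(u) = 6u - 5.
The constant term is -5.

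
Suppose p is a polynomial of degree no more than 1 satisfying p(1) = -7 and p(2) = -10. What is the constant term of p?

-4

Write p(n) = an + b. Substituting each data point gives a linear system:
  a + b = -7
  2a + b = -10
Solving the system yields a = -3, b = -4.
So p(n) = -3n - 4.
The constant term is -4.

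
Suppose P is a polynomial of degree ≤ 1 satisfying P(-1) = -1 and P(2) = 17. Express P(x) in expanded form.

P(x) = 6x + 5

Write P(x) = ax + b. Substituting each data point gives a linear system:
  -a + b = -1
  2a + b = 17
Solving the system yields a = 6, b = 5.
So P(x) = 6x + 5.
Check: P(2) = 17. ✓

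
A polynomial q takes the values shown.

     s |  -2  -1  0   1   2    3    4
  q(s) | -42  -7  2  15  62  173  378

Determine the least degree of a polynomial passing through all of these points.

3

Forward differences of the values at s = -2, -1, 0, 1, 2, 3, 4:
  q  : -42  -7  2  15  62  173  378
  Δ  : 35  9  13  47  111  205
  Δ^2: -26  4  34  64  94
  Δ^3: 30  30  30  30
  Δ^4: 0  0  0
  Δ^5: 0  0
  Δ^6: 0
The third differences are constant (30) and nonzero, while all higher differences vanish, so the minimal degree is 3.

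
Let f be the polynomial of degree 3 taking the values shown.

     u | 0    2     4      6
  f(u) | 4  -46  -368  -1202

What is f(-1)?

Using the Lagrange interpolation formula with nodes 0, 2, 4, 6:
  L_0(u) = (u - 2)(u - 4)(u - 6) / -48
  L_1(u) = u(u - 4)(u - 6) / 16
  L_2(u) = u(u - 2)(u - 6) / -16
  L_3(u) = u(u - 2)(u - 4) / 48
Then f(u) = 4·L_0(u) - 46·L_1(u) - 368·L_2(u) - 1202·L_3(u).
Expanding and collecting terms gives f(u) = -5u^3 - 4u^2 + 3u + 4.
Evaluating at u = -1: f(-1) = 2.

2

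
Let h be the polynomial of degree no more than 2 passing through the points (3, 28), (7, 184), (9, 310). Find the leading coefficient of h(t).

4

Write h(t) = at^2 + bt + c. Substituting each data point gives a linear system:
  9a + 3b + c = 28
  49a + 7b + c = 184
  81a + 9b + c = 310
Solving the system yields a = 4, b = -1, c = -5.
So h(t) = 4t² - t - 5.
The leading coefficient is 4.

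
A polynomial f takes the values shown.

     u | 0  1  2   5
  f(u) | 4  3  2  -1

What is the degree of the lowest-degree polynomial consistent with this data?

1

Divided differences on the nodes 0, 1, 2, 5:
  order 0: 4  3  2  -1
  order 1: -1  -1  -1
  order 2: 0  0
  order 3: 0
The order-1 divided differences are all -1 (nonzero) and every higher order vanishes, so the data lies on a polynomial of degree exactly 1.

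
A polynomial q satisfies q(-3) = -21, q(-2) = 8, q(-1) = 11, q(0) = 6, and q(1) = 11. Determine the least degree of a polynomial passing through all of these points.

3

Forward differences of the values at x = -3, -2, -1, 0, 1:
  q  : -21  8  11  6  11
  Δ  : 29  3  -5  5
  Δ^2: -26  -8  10
  Δ^3: 18  18
  Δ^4: 0
The third differences are constant (18) and nonzero, while all higher differences vanish, so the minimal degree is 3.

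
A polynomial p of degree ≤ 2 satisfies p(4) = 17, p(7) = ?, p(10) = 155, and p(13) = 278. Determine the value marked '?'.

On equispaced nodes a degree-2 polynomial has vanishing third forward difference, so
  - p(4) + 3·p(7) - 3·p(10) + p(13) = 0.
Substituting the known values and solving for p(7):
  3·p(7) = 204
  p(7) = 68.

68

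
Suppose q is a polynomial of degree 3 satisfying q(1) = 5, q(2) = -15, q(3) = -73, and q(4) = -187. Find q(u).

q(u) = -3u^3 - u^2 + 4u + 5

Using the Lagrange interpolation formula with nodes 1, 2, 3, 4:
  L_0(u) = (u - 2)(u - 3)(u - 4) / -6
  L_1(u) = (u - 1)(u - 3)(u - 4) / 2
  L_2(u) = (u - 1)(u - 2)(u - 4) / -2
  L_3(u) = (u - 1)(u - 2)(u - 3) / 6
Then q(u) = 5·L_0(u) - 15·L_1(u) - 73·L_2(u) - 187·L_3(u).
Expanding and collecting terms gives q(u) = -3u^3 - u^2 + 4u + 5.
Check: q(3) = -73. ✓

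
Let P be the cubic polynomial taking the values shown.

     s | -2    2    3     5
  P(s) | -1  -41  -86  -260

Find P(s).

Write P(s) = as^3 + bs^2 + cs + d. Substituting each data point gives a linear system:
  -8a + 4b - 2c + d = -1
  8a + 4b + 2c + d = -41
  27a + 9b + 3c + d = -86
  125a + 25b + 5c + d = -260
Solving the system yields a = -1, b = -4, c = -6, d = -5.
So P(s) = -s³ - 4s² - 6s - 5.
Check: P(-2) = -1. ✓

P(s) = -s^3 - 4s^2 - 6s - 5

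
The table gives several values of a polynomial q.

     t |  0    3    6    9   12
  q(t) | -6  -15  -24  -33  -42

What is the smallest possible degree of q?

Forward differences of the values at t = 0, 3, 6, 9, 12:
  q  : -6  -15  -24  -33  -42
  Δ  : -9  -9  -9  -9
  Δ^2: 0  0  0
  Δ^3: 0  0
  Δ^4: 0
The first differences are constant (-9) and nonzero, while all higher differences vanish, so the minimal degree is 1.

1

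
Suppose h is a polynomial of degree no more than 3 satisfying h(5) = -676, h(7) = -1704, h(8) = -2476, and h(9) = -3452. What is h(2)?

Using the Lagrange interpolation formula with nodes 5, 7, 8, 9:
  L_0(t) = (t - 7)(t - 8)(t - 9) / -24
  L_1(t) = (t - 5)(t - 8)(t - 9) / 4
  L_2(t) = (t - 5)(t - 7)(t - 9) / -3
  L_3(t) = (t - 5)(t - 7)(t - 8) / 8
Then h(t) = -676·L_0(t) - 1704·L_1(t) - 2476·L_2(t) - 3452·L_3(t).
Expanding and collecting terms gives h(t) = -4t^3 - 6t^2 - 6t + 4.
Evaluating at t = 2: h(2) = -64.

-64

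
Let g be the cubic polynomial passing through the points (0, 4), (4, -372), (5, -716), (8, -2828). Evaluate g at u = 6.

-1220

Using the Lagrange interpolation formula with nodes 0, 4, 5, 8:
  L_0(u) = (u - 4)(u - 5)(u - 8) / -160
  L_1(u) = u(u - 5)(u - 8) / 16
  L_2(u) = u(u - 4)(u - 8) / -15
  L_3(u) = u(u - 4)(u - 5) / 96
Then g(u) = 4·L_0(u) - 372·L_1(u) - 716·L_2(u) - 2828·L_3(u).
Expanding and collecting terms gives g(u) = -5u^3 - 5u^2 + 6u + 4.
Evaluating at u = 6: g(6) = -1220.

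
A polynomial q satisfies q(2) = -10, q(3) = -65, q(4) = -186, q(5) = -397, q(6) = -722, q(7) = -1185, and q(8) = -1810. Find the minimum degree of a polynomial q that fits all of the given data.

Forward differences of the values at t = 2, 3, 4, 5, 6, 7, 8:
  q  : -10  -65  -186  -397  -722  -1185  -1810
  Δ  : -55  -121  -211  -325  -463  -625
  Δ^2: -66  -90  -114  -138  -162
  Δ^3: -24  -24  -24  -24
  Δ^4: 0  0  0
  Δ^5: 0  0
  Δ^6: 0
The third differences are constant (-24) and nonzero, while all higher differences vanish, so the minimal degree is 3.

3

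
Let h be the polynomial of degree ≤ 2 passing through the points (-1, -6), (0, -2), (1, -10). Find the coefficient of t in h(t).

-2

Write h(t) = at^2 + bt + c. Substituting each data point gives a linear system:
  a - b + c = -6
  c = -2
  a + b + c = -10
Solving the system yields a = -6, b = -2, c = -2.
So h(t) = -6t² - 2t - 2.
The coefficient of t is -2.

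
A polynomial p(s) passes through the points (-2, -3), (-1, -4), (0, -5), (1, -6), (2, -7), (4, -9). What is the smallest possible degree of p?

Divided differences on the nodes -2, -1, 0, 1, 2, 4:
  order 0: -3  -4  -5  -6  -7  -9
  order 1: -1  -1  -1  -1  -1
  order 2: 0  0  0  0
  order 3: 0  0  0
  order 4: 0  0
  order 5: 0
The order-1 divided differences are all -1 (nonzero) and every higher order vanishes, so the data lies on a polynomial of degree exactly 1.

1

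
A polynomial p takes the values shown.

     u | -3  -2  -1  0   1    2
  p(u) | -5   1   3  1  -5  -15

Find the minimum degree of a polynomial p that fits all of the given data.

Forward differences of the values at u = -3, -2, -1, 0, 1, 2:
  p  : -5  1  3  1  -5  -15
  Δ  : 6  2  -2  -6  -10
  Δ^2: -4  -4  -4  -4
  Δ^3: 0  0  0
  Δ^4: 0  0
  Δ^5: 0
The second differences are constant (-4) and nonzero, while all higher differences vanish, so the minimal degree is 2.

2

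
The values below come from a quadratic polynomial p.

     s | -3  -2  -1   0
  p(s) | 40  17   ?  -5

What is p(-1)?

On equispaced nodes a degree-2 polynomial has vanishing third forward difference, so
  - p(-3) + 3·p(-2) - 3·p(-1) + p(0) = 0.
Substituting the known values and solving for p(-1):
  -3·p(-1) = -6
  p(-1) = 2.

2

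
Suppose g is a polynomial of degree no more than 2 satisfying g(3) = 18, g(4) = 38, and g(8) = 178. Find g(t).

Write g(t) = at^2 + bt + c. Substituting each data point gives a linear system:
  9a + 3b + c = 18
  16a + 4b + c = 38
  64a + 8b + c = 178
Solving the system yields a = 3, b = -1, c = -6.
So g(t) = 3t^2 - t - 6.
Check: g(3) = 18. ✓

g(t) = 3t^2 - t - 6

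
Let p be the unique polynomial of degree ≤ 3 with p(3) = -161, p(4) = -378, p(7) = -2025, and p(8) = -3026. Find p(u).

p(u) = -6u^3 + u^2 - 2u - 2

Using the Lagrange interpolation formula with nodes 3, 4, 7, 8:
  L_0(u) = (u - 4)(u - 7)(u - 8) / -20
  L_1(u) = (u - 3)(u - 7)(u - 8) / 12
  L_2(u) = (u - 3)(u - 4)(u - 8) / -12
  L_3(u) = (u - 3)(u - 4)(u - 7) / 20
Then p(u) = -161·L_0(u) - 378·L_1(u) - 2025·L_2(u) - 3026·L_3(u).
Expanding and collecting terms gives p(u) = -6u^3 + u^2 - 2u - 2.
Check: p(7) = -2025. ✓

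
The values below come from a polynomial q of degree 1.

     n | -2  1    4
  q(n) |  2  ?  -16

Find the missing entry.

On equispaced nodes a degree-1 polynomial has vanishing second forward difference, so
  q(-2) - 2·q(1) + q(4) = 0.
Substituting the known values and solving for q(1):
  -2·q(1) = 14
  q(1) = -7.

-7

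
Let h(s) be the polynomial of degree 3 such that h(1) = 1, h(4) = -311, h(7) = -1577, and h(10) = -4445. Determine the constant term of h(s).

Write h(s) = as^3 + bs^2 + cs + d. Substituting each data point gives a linear system:
  a + b + c + d = 1
  64a + 16b + 4c + d = -311
  343a + 49b + 7c + d = -1577
  1000a + 100b + 10c + d = -4445
Solving the system yields a = -4, b = -5, c = 5, d = 5.
So h(s) = -4s^3 - 5s^2 + 5s + 5.
The constant term is 5.

5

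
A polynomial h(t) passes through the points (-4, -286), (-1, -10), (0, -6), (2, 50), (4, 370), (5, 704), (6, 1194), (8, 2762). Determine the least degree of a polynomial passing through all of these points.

3

Divided differences on the nodes -4, -1, 0, 2, 4, 5, 6, 8:
  order 0: -286  -10  -6  50  370  704  1194  2762
  order 1: 92  4  28  160  334  490  784
  order 2: -22  8  33  58  78  98
  order 3: 5  5  5  5  5
  order 4: 0  0  0  0
  order 5: 0  0  0
  order 6: 0  0
  order 7: 0
The order-3 divided differences are all 5 (nonzero) and every higher order vanishes, so the data lies on a polynomial of degree exactly 3.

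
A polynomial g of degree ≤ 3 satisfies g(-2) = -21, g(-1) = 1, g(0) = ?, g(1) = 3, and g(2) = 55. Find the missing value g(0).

The 4 known points determine the degree-3 polynomial uniquely.
Write g(u) = au^3 + bu^2 + cu + d. Substituting each data point gives a linear system:
  -8a + 4b - 2c + d = -21
  -a + b - c + d = 1
  a + b + c + d = 3
  8a + 4b + 2c + d = 55
Solving the system yields a = 6, b = 5, c = -5, d = -3.
So g(u) = 6u^3 + 5u^2 - 5u - 3.
Then g(0) = -3.

-3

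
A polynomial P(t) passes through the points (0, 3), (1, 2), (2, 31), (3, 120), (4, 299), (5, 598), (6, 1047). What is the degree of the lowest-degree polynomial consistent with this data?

Forward differences of the values at t = 0, 1, 2, 3, 4, 5, 6:
  P  : 3  2  31  120  299  598  1047
  Δ  : -1  29  89  179  299  449
  Δ^2: 30  60  90  120  150
  Δ^3: 30  30  30  30
  Δ^4: 0  0  0
  Δ^5: 0  0
  Δ^6: 0
The third differences are constant (30) and nonzero, while all higher differences vanish, so the minimal degree is 3.

3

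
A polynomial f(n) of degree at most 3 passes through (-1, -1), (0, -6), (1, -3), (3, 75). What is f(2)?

Write f(n) = an^3 + bn^2 + cn + d. Substituting each data point gives a linear system:
  -a + b - c + d = -1
  d = -6
  a + b + c + d = -3
  27a + 9b + 3c + d = 75
Solving the system yields a = 2, b = 4, c = -3, d = -6.
So f(n) = 2n^3 + 4n^2 - 3n - 6.
Then f(2) = 20.

20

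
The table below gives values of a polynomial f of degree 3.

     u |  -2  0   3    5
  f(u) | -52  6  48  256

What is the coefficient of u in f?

Write f(u) = au^3 + bu^2 + cu + d. Substituting each data point gives a linear system:
  -8a + 4b - 2c + d = -52
  d = 6
  27a + 9b + 3c + d = 48
  125a + 25b + 5c + d = 256
Solving the system yields a = 3, b = -6, c = 5, d = 6.
So f(u) = 3u^3 - 6u^2 + 5u + 6.
The coefficient of u is 5.

5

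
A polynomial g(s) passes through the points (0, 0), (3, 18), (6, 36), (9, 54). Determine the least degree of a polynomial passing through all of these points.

1

Forward differences of the values at s = 0, 3, 6, 9:
  g  : 0  18  36  54
  Δ  : 18  18  18
  Δ^2: 0  0
  Δ^3: 0
The first differences are constant (18) and nonzero, while all higher differences vanish, so the minimal degree is 1.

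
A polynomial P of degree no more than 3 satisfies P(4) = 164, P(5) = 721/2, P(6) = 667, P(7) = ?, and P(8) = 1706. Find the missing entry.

2215/2

On equispaced nodes a degree-3 polynomial has vanishing fourth forward difference, so
  P(4) - 4·P(5) + 6·P(6) - 4·P(7) + P(8) = 0.
Substituting the known values and solving for P(7):
  -4·P(7) = -4430
  P(7) = 2215/2.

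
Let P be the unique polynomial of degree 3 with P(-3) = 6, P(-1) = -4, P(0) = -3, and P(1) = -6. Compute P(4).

Write P(n) = an^3 + bn^2 + cn + d. Substituting each data point gives a linear system:
  -27a + 9b - 3c + d = 6
  -a + b - c + d = -4
  d = -3
  a + b + c + d = -6
Solving the system yields a = -1, b = -2, c = 0, d = -3.
So P(n) = -n^3 - 2n^2 - 3.
Then P(4) = -99.

-99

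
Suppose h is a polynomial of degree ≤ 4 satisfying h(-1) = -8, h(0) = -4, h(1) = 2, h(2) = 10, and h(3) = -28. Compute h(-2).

-58

Using the Lagrange interpolation formula with nodes -1, 0, 1, 2, 3:
  L_0(s) = s(s - 1)(s - 2)(s - 3) / 24
  L_1(s) = (s + 1)(s - 1)(s - 2)(s - 3) / -6
  L_2(s) = (s + 1)s(s - 2)(s - 3) / 4
  L_3(s) = (s + 1)s(s - 1)(s - 3) / -6
  L_4(s) = (s + 1)s(s - 1)(s - 2) / 24
Then h(s) = -8·L_0(s) - 4·L_1(s) + 2·L_2(s) + 10·L_3(s) - 28·L_4(s).
Expanding and collecting terms gives h(s) = -2s^4 + 4s^3 + 3s^2 + s - 4.
Evaluating at s = -2: h(-2) = -58.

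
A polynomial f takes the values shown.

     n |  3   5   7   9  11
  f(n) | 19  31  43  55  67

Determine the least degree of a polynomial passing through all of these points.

Forward differences of the values at n = 3, 5, 7, 9, 11:
  f  : 19  31  43  55  67
  Δ  : 12  12  12  12
  Δ^2: 0  0  0
  Δ^3: 0  0
  Δ^4: 0
The first differences are constant (12) and nonzero, while all higher differences vanish, so the minimal degree is 1.

1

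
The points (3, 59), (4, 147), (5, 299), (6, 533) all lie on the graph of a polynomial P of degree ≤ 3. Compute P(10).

2649

Using the Lagrange interpolation formula with nodes 3, 4, 5, 6:
  L_0(x) = (x - 4)(x - 5)(x - 6) / -6
  L_1(x) = (x - 3)(x - 5)(x - 6) / 2
  L_2(x) = (x - 3)(x - 4)(x - 6) / -2
  L_3(x) = (x - 3)(x - 4)(x - 5) / 6
Then P(x) = 59·L_0(x) + 147·L_1(x) + 299·L_2(x) + 533·L_3(x).
Expanding and collecting terms gives P(x) = 3x^3 - 4x^2 + 5x - 1.
Evaluating at x = 10: P(10) = 2649.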